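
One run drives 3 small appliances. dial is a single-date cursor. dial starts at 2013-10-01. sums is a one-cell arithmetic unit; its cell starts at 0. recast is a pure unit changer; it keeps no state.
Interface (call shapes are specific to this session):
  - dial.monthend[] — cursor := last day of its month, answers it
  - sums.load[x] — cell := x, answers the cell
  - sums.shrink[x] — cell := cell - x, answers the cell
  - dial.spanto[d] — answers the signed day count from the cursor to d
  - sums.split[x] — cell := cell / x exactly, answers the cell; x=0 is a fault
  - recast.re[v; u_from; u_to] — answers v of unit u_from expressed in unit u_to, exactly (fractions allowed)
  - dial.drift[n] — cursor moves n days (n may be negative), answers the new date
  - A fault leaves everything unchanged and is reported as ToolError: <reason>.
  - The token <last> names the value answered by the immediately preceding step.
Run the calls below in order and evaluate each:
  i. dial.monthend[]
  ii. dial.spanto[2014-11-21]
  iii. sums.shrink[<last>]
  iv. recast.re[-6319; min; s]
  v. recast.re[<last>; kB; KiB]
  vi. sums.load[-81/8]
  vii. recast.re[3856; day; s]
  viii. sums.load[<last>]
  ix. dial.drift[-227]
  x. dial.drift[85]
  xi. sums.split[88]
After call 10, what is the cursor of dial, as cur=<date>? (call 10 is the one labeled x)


Answer: cur=2013-06-11

Derivation:
-- 1. dial.monthend() -> 2013-10-31
-- 2. dial.spanto(2014-11-21) -> 386
-- 3. sums.shrink(<last>) -> -386
-- 4. recast.re(-6319, min, s) -> -379140
-- 5. recast.re(<last>, kB, KiB) -> -11848125/32
-- 6. sums.load(-81/8) -> -81/8
-- 7. recast.re(3856, day, s) -> 333158400
-- 8. sums.load(<last>) -> 333158400
-- 9. dial.drift(-227) -> 2013-03-18
-- 10. dial.drift(85) -> 2013-06-11
-- 11. sums.split(88) -> 41644800/11


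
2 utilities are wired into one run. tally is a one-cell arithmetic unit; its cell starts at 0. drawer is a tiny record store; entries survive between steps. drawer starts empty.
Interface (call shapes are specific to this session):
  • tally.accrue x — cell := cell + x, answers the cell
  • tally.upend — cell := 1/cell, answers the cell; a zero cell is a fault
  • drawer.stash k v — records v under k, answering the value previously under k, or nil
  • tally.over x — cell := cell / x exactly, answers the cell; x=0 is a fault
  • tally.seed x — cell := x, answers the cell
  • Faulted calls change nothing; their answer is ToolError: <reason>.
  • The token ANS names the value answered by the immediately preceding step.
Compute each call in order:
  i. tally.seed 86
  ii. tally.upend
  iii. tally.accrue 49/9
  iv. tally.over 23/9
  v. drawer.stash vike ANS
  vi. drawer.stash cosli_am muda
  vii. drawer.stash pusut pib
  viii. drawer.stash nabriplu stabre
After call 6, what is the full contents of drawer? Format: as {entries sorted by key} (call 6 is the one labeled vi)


% tally.seed x=86
= 86
% tally.upend
= 1/86
% tally.accrue x=49/9
= 4223/774
% tally.over x=23/9
= 4223/1978
% drawer.stash k=vike v=ANS
= nil
% drawer.stash k=cosli_am v=muda
= nil
% drawer.stash k=pusut v=pib
= nil
% drawer.stash k=nabriplu v=stabre
= nil

Answer: {cosli_am=muda, vike=4223/1978}


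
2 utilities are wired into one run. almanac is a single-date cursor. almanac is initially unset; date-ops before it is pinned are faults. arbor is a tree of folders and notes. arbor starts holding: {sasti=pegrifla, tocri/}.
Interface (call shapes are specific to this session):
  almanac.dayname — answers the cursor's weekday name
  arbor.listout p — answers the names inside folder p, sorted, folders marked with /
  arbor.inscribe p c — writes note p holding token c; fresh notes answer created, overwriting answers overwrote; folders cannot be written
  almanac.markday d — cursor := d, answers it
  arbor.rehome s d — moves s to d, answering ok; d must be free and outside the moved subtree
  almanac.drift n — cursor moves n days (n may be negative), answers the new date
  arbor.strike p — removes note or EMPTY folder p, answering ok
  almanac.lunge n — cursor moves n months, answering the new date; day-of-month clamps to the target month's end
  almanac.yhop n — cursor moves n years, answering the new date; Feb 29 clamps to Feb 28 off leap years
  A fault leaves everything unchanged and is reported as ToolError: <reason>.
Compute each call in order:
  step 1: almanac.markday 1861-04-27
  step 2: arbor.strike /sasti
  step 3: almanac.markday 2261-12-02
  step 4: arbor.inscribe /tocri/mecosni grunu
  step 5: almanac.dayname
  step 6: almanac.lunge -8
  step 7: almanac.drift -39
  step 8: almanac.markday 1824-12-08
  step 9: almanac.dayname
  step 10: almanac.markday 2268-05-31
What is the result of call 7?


Answer: 2261-02-22

Derivation:
-> almanac.markday(d=1861-04-27)
<- 1861-04-27
-> arbor.strike(p=/sasti)
<- ok
-> almanac.markday(d=2261-12-02)
<- 2261-12-02
-> arbor.inscribe(p=/tocri/mecosni, c=grunu)
<- created
-> almanac.dayname()
<- Monday
-> almanac.lunge(n=-8)
<- 2261-04-02
-> almanac.drift(n=-39)
<- 2261-02-22
-> almanac.markday(d=1824-12-08)
<- 1824-12-08
-> almanac.dayname()
<- Wednesday
-> almanac.markday(d=2268-05-31)
<- 2268-05-31


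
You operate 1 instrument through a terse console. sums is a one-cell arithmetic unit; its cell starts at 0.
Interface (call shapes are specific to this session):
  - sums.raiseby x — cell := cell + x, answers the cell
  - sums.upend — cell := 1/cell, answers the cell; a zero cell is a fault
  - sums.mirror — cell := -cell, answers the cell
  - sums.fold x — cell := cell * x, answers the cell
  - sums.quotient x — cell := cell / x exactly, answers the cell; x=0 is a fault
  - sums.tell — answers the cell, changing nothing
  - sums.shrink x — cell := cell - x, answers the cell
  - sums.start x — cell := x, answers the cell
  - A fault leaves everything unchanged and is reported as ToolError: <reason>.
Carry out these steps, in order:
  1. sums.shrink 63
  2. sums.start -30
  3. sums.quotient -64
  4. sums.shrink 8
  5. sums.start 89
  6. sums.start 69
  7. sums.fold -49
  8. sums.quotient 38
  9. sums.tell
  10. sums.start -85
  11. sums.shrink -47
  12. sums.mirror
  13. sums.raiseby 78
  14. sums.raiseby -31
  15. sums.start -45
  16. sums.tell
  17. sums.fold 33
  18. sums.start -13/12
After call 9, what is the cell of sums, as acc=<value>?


Answer: acc=-3381/38

Derivation:
>>> shrink 63
[out] -63
>>> start -30
[out] -30
>>> quotient -64
[out] 15/32
>>> shrink 8
[out] -241/32
>>> start 89
[out] 89
>>> start 69
[out] 69
>>> fold -49
[out] -3381
>>> quotient 38
[out] -3381/38
>>> tell
[out] -3381/38
>>> start -85
[out] -85
>>> shrink -47
[out] -38
>>> mirror
[out] 38
>>> raiseby 78
[out] 116
>>> raiseby -31
[out] 85
>>> start -45
[out] -45
>>> tell
[out] -45
>>> fold 33
[out] -1485
>>> start -13/12
[out] -13/12


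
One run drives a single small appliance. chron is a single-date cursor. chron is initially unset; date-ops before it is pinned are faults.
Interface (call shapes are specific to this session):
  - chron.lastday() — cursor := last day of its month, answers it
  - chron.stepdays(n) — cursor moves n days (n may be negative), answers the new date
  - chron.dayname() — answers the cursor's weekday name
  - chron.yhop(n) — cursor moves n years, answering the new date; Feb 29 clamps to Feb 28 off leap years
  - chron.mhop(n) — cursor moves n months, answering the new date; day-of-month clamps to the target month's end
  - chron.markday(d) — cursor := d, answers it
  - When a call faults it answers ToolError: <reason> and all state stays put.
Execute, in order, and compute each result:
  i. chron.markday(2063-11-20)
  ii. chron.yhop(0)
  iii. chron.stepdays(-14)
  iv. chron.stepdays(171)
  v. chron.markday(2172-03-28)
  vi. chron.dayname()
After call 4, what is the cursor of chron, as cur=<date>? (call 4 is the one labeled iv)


% markday 2063-11-20
:: 2063-11-20
% yhop 0
:: 2063-11-20
% stepdays -14
:: 2063-11-06
% stepdays 171
:: 2064-04-25
% markday 2172-03-28
:: 2172-03-28
% dayname
:: Saturday

Answer: cur=2064-04-25


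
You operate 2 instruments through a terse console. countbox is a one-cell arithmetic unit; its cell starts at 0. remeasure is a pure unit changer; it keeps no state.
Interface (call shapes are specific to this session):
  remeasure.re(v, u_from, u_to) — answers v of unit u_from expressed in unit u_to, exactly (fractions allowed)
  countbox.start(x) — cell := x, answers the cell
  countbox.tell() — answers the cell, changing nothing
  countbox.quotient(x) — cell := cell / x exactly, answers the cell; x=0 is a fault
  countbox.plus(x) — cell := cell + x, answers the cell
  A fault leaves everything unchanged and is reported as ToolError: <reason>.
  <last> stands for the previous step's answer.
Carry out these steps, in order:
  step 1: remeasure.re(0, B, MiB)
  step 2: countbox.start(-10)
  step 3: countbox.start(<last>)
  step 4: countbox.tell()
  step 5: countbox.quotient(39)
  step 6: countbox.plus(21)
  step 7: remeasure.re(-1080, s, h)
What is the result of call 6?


·→ remeasure.re(0, B, MiB)
·← 0
·→ countbox.start(-10)
·← -10
·→ countbox.start(<last>)
·← -10
·→ countbox.tell()
·← -10
·→ countbox.quotient(39)
·← -10/39
·→ countbox.plus(21)
·← 809/39
·→ remeasure.re(-1080, s, h)
·← -3/10

Answer: 809/39


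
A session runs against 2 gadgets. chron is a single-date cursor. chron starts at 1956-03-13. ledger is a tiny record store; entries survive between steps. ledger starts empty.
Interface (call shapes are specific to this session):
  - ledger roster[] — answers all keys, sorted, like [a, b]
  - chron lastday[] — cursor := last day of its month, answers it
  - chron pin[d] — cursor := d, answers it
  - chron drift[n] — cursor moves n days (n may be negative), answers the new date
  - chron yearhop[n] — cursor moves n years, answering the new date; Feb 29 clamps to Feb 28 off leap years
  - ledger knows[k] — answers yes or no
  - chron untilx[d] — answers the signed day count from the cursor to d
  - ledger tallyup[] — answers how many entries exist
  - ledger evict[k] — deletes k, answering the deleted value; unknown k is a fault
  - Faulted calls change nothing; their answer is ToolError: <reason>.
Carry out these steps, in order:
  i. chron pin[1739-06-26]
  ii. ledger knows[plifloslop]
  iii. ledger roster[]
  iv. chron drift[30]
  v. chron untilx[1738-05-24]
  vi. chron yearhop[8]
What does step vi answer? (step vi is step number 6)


I run chron pin(d: 1739-06-26), yielding 1739-06-26.
I invoke ledger knows(k: plifloslop), and see no.
Using ledger roster, → [].
I invoke chron drift(n: 30), and get 1739-07-26.
I use chron untilx(d: 1738-05-24), → -428.
Next I call chron yearhop(n: 8), which returns 1747-07-26.

Answer: 1747-07-26


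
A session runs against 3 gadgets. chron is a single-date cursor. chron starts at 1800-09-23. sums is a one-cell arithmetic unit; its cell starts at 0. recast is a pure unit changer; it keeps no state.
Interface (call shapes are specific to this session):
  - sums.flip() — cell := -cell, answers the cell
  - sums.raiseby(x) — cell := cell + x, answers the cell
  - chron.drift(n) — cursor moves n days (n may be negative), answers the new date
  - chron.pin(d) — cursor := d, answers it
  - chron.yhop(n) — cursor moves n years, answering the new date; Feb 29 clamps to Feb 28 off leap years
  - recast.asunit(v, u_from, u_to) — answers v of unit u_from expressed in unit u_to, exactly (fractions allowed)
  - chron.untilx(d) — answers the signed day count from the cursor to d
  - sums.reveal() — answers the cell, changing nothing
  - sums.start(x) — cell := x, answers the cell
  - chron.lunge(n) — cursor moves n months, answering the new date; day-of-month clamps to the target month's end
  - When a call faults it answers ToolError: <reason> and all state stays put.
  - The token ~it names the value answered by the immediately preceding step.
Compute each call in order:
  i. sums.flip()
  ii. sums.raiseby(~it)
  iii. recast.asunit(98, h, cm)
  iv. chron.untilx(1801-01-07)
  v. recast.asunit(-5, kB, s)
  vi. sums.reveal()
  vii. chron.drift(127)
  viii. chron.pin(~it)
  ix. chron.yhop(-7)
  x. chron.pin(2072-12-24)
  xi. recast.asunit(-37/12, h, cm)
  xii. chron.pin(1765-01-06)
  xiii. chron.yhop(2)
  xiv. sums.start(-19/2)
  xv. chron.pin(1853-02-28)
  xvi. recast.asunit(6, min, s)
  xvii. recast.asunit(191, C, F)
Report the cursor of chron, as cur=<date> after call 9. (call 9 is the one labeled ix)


Answer: cur=1794-01-28

Derivation:
·→ sums.flip()
·← 0
·→ sums.raiseby(x=~it)
·← 0
·→ recast.asunit(v=98, u_from=h, u_to=cm)
·← ToolError: incompatible units
·→ chron.untilx(d=1801-01-07)
·← 106
·→ recast.asunit(v=-5, u_from=kB, u_to=s)
·← ToolError: incompatible units
·→ sums.reveal()
·← 0
·→ chron.drift(n=127)
·← 1801-01-28
·→ chron.pin(d=~it)
·← 1801-01-28
·→ chron.yhop(n=-7)
·← 1794-01-28
·→ chron.pin(d=2072-12-24)
·← 2072-12-24
·→ recast.asunit(v=-37/12, u_from=h, u_to=cm)
·← ToolError: incompatible units
·→ chron.pin(d=1765-01-06)
·← 1765-01-06
·→ chron.yhop(n=2)
·← 1767-01-06
·→ sums.start(x=-19/2)
·← -19/2
·→ chron.pin(d=1853-02-28)
·← 1853-02-28
·→ recast.asunit(v=6, u_from=min, u_to=s)
·← 360
·→ recast.asunit(v=191, u_from=C, u_to=F)
·← 1879/5


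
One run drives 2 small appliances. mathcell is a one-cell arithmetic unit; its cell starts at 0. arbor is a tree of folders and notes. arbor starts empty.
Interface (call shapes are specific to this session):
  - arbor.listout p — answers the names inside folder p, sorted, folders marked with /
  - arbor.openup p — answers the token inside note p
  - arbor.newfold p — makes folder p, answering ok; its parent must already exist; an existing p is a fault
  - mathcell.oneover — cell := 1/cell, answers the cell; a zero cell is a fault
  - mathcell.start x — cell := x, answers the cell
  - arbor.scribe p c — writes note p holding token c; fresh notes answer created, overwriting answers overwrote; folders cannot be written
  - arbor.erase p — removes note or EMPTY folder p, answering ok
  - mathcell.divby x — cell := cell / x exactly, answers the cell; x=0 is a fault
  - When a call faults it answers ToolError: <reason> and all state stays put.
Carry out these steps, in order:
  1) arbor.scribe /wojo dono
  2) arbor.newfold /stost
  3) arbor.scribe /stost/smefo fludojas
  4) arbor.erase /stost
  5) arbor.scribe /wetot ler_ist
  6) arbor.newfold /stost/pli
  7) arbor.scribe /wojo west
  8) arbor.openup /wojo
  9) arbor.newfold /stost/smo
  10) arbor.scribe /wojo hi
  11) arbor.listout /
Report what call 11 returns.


% scribe(p: /wojo, c: dono) -> created
% newfold(p: /stost) -> ok
% scribe(p: /stost/smefo, c: fludojas) -> created
% erase(p: /stost) -> ToolError: not empty
% scribe(p: /wetot, c: ler_ist) -> created
% newfold(p: /stost/pli) -> ok
% scribe(p: /wojo, c: west) -> overwrote
% openup(p: /wojo) -> west
% newfold(p: /stost/smo) -> ok
% scribe(p: /wojo, c: hi) -> overwrote
% listout(p: /) -> [stost/, wetot, wojo]

Answer: [stost/, wetot, wojo]


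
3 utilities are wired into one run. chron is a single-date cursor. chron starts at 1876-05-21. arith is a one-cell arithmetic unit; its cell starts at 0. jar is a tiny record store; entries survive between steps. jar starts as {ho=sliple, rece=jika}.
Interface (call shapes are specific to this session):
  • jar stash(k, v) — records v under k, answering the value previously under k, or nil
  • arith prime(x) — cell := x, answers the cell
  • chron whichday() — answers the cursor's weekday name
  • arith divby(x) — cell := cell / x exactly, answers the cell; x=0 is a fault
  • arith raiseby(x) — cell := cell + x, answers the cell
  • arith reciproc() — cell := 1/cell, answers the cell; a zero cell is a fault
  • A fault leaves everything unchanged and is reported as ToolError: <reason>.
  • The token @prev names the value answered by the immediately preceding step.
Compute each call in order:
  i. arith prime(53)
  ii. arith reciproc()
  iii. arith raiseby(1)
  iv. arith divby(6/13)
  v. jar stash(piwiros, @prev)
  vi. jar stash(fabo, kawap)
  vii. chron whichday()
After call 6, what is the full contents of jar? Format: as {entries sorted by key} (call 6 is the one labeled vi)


==> arith prime(x: 53)
<== 53
==> arith reciproc()
<== 1/53
==> arith raiseby(x: 1)
<== 54/53
==> arith divby(x: 6/13)
<== 117/53
==> jar stash(k: piwiros, v: @prev)
<== nil
==> jar stash(k: fabo, v: kawap)
<== nil
==> chron whichday()
<== Sunday

Answer: {fabo=kawap, ho=sliple, piwiros=117/53, rece=jika}


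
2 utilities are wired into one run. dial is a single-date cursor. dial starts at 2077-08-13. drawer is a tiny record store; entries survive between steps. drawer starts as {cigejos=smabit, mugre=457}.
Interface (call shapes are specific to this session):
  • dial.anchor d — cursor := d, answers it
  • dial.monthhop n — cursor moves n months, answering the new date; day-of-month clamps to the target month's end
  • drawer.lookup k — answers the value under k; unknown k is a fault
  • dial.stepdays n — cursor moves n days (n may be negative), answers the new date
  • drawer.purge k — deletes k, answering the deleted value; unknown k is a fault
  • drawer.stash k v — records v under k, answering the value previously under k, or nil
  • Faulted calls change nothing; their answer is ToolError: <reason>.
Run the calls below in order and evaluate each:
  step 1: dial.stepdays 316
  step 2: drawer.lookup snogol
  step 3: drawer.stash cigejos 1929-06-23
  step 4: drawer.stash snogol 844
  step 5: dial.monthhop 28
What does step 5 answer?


Answer: 2080-10-25

Derivation:
I use dial.stepdays using n='316', and see 2078-06-25.
I run drawer.lookup using k='snogol', which returns ToolError: no such key snogol.
Next I call drawer.stash using k='cigejos', v='1929-06-23', and observe smabit.
I call drawer.stash using k='snogol', v='844': nil.
I use dial.monthhop using n='28', and get 2080-10-25.


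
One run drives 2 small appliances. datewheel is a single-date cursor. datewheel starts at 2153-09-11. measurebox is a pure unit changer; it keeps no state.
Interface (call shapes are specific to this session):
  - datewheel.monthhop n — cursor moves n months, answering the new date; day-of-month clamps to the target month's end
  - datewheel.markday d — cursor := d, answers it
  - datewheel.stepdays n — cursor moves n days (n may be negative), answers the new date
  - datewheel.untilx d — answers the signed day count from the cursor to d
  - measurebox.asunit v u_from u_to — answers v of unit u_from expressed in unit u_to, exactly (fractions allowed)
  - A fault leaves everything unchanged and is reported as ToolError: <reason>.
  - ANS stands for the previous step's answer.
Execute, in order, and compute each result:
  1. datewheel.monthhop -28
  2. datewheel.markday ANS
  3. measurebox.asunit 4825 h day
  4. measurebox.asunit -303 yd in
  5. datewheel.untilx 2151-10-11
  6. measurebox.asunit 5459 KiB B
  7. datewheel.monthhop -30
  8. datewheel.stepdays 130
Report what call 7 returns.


==> monthhop(n=-28)
<== 2151-05-11
==> markday(d=ANS)
<== 2151-05-11
==> asunit(v=4825, u_from=h, u_to=day)
<== 4825/24
==> asunit(v=-303, u_from=yd, u_to=in)
<== -10908
==> untilx(d=2151-10-11)
<== 153
==> asunit(v=5459, u_from=KiB, u_to=B)
<== 5590016
==> monthhop(n=-30)
<== 2148-11-11
==> stepdays(n=130)
<== 2149-03-21

Answer: 2148-11-11


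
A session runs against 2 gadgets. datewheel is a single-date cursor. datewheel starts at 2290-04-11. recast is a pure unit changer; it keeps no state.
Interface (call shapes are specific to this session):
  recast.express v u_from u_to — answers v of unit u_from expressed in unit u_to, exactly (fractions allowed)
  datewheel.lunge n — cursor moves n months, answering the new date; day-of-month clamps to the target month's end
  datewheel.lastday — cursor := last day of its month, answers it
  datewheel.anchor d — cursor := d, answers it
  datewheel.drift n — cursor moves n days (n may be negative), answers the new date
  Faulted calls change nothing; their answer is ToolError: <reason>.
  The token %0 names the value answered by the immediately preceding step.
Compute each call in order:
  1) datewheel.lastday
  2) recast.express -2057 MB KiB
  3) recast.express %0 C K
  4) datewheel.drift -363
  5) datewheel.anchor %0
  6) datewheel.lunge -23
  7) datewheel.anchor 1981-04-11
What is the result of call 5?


CALL datewheel.lastday[]
RET  2290-04-30
CALL recast.express[v→-2057; u_from→MB; u_to→KiB]
RET  -32140625/16
CALL recast.express[v→%0; u_from→C; u_to→K]
RET  -160681273/80
CALL datewheel.drift[n→-363]
RET  2289-05-02
CALL datewheel.anchor[d→%0]
RET  2289-05-02
CALL datewheel.lunge[n→-23]
RET  2287-06-02
CALL datewheel.anchor[d→1981-04-11]
RET  1981-04-11

Answer: 2289-05-02


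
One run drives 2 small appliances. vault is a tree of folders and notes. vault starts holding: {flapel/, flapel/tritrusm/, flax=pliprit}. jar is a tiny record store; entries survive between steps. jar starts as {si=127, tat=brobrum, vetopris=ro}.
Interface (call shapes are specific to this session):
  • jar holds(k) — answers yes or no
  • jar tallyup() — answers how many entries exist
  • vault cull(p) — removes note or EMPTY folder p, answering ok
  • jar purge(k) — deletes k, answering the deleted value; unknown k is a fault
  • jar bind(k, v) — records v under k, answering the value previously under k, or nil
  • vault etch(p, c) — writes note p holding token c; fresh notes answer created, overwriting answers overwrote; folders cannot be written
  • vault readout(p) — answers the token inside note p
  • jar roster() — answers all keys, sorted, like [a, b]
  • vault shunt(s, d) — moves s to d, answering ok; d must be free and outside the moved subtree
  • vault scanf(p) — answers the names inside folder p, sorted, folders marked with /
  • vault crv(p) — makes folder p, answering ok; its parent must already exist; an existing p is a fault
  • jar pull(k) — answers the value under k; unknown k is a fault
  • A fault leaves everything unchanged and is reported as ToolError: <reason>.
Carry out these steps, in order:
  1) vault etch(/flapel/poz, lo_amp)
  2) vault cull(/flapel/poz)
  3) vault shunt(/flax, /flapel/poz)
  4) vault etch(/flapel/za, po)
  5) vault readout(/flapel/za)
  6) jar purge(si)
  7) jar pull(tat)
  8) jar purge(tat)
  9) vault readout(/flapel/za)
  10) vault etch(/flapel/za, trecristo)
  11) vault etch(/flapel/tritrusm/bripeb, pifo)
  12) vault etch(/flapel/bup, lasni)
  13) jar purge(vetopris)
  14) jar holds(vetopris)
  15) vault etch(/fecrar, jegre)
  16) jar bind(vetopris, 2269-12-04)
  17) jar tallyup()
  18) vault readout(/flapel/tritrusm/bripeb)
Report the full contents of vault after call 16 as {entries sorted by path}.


Answer: {fecrar=jegre, flapel/, flapel/bup=lasni, flapel/poz=pliprit, flapel/tritrusm/, flapel/tritrusm/bripeb=pifo, flapel/za=trecristo}

Derivation:
// vault etch(p→/flapel/poz, c→lo_amp) ~> created
// vault cull(p→/flapel/poz) ~> ok
// vault shunt(s→/flax, d→/flapel/poz) ~> ok
// vault etch(p→/flapel/za, c→po) ~> created
// vault readout(p→/flapel/za) ~> po
// jar purge(k→si) ~> 127
// jar pull(k→tat) ~> brobrum
// jar purge(k→tat) ~> brobrum
// vault readout(p→/flapel/za) ~> po
// vault etch(p→/flapel/za, c→trecristo) ~> overwrote
// vault etch(p→/flapel/tritrusm/bripeb, c→pifo) ~> created
// vault etch(p→/flapel/bup, c→lasni) ~> created
// jar purge(k→vetopris) ~> ro
// jar holds(k→vetopris) ~> no
// vault etch(p→/fecrar, c→jegre) ~> created
// jar bind(k→vetopris, v→2269-12-04) ~> nil
// jar tallyup() ~> 1
// vault readout(p→/flapel/tritrusm/bripeb) ~> pifo


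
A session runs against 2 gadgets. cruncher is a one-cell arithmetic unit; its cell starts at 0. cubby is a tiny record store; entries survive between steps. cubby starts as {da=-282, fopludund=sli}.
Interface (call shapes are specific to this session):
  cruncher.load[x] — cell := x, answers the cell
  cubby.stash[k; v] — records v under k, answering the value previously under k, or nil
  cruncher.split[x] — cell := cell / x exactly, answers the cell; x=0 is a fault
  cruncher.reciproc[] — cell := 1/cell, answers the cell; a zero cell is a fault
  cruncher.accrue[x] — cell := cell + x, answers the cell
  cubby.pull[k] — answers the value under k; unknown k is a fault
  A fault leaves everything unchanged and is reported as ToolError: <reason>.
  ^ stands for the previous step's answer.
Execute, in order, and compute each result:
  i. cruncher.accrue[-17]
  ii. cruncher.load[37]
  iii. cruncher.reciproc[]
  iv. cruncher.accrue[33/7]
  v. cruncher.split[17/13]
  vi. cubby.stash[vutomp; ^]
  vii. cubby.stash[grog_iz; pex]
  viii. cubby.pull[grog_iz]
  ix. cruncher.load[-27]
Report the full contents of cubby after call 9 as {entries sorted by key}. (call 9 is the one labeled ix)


>>> cruncher.accrue x→-17
= -17
>>> cruncher.load x→37
= 37
>>> cruncher.reciproc
= 1/37
>>> cruncher.accrue x→33/7
= 1228/259
>>> cruncher.split x→17/13
= 15964/4403
>>> cubby.stash k→vutomp v→^
= nil
>>> cubby.stash k→grog_iz v→pex
= nil
>>> cubby.pull k→grog_iz
= pex
>>> cruncher.load x→-27
= -27

Answer: {da=-282, fopludund=sli, grog_iz=pex, vutomp=15964/4403}


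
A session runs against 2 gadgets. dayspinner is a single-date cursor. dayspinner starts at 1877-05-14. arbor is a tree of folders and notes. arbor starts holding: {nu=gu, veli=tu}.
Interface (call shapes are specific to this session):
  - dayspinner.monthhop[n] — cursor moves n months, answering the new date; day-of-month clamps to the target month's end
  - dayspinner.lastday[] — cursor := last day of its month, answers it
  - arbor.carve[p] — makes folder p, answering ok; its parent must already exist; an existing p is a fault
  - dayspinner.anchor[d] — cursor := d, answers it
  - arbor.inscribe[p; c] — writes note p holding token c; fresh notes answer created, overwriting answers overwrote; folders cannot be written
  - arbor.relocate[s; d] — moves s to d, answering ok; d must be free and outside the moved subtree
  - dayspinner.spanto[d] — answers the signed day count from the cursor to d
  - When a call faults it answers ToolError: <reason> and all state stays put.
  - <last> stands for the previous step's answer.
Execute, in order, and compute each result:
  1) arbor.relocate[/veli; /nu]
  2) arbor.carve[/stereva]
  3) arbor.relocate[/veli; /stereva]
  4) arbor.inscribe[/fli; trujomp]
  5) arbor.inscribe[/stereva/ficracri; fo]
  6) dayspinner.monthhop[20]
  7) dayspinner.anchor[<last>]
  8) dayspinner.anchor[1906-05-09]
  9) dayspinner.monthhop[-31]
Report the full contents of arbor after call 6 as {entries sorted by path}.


Do: arbor.relocate[s→/veli; d→/nu]
See: ToolError: exists
Do: arbor.carve[p→/stereva]
See: ok
Do: arbor.relocate[s→/veli; d→/stereva]
See: ToolError: exists
Do: arbor.inscribe[p→/fli; c→trujomp]
See: created
Do: arbor.inscribe[p→/stereva/ficracri; c→fo]
See: created
Do: dayspinner.monthhop[n→20]
See: 1879-01-14
Do: dayspinner.anchor[d→<last>]
See: 1879-01-14
Do: dayspinner.anchor[d→1906-05-09]
See: 1906-05-09
Do: dayspinner.monthhop[n→-31]
See: 1903-10-09

Answer: {fli=trujomp, nu=gu, stereva/, stereva/ficracri=fo, veli=tu}


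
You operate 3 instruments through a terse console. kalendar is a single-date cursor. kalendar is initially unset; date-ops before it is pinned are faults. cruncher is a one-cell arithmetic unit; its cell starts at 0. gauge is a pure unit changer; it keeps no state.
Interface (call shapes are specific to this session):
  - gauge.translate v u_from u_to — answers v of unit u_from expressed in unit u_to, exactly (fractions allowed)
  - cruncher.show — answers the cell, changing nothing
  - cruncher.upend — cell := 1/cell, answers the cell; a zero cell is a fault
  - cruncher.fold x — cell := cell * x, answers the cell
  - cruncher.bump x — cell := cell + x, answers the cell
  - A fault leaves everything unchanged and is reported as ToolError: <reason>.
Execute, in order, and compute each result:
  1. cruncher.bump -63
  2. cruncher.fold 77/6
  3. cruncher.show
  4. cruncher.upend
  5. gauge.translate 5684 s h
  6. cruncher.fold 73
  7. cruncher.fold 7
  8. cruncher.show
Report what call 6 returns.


$ cruncher.bump x: -63
  -63
$ cruncher.fold x: 77/6
  -1617/2
$ cruncher.show
  -1617/2
$ cruncher.upend
  -2/1617
$ gauge.translate v: 5684 u_from: s u_to: h
  1421/900
$ cruncher.fold x: 73
  -146/1617
$ cruncher.fold x: 7
  -146/231
$ cruncher.show
  -146/231

Answer: -146/1617


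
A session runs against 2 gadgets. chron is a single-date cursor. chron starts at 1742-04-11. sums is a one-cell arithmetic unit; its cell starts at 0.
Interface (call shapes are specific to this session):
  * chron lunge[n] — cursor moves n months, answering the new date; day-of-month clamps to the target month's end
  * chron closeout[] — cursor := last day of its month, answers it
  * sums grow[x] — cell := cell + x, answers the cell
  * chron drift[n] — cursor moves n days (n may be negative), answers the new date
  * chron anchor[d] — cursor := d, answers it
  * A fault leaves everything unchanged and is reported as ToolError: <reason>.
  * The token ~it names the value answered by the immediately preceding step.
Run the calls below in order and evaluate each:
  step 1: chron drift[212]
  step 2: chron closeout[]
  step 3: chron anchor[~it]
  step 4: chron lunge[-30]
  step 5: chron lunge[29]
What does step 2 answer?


Answer: 1742-11-30

Derivation:
>> chron drift(212)
<< 1742-11-09
>> chron closeout()
<< 1742-11-30
>> chron anchor(~it)
<< 1742-11-30
>> chron lunge(-30)
<< 1740-05-30
>> chron lunge(29)
<< 1742-10-30


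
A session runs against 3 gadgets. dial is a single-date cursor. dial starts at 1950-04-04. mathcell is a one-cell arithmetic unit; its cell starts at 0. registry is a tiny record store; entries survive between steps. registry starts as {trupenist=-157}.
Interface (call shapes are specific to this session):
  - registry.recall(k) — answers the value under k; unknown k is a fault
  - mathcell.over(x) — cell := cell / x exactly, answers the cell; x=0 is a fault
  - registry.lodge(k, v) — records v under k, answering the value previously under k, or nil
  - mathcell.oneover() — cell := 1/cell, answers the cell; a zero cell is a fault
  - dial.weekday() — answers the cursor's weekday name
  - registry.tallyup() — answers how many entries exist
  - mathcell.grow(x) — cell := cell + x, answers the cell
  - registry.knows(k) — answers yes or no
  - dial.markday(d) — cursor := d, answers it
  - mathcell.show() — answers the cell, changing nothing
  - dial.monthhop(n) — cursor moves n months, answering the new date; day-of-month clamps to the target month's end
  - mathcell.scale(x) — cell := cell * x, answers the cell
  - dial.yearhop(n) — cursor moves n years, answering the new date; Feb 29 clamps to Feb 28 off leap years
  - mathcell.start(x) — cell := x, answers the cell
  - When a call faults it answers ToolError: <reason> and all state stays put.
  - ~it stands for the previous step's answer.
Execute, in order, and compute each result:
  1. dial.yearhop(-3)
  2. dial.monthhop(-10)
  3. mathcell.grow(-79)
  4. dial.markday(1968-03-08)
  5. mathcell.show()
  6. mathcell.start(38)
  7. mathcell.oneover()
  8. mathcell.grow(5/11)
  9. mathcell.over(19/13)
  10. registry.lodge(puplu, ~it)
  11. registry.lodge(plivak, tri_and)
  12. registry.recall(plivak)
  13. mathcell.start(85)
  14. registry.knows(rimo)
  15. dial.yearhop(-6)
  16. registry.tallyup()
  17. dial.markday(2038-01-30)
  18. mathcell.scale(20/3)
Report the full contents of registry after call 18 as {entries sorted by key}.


-> dial.yearhop(n=-3)
<- 1947-04-04
-> dial.monthhop(n=-10)
<- 1946-06-04
-> mathcell.grow(x=-79)
<- -79
-> dial.markday(d=1968-03-08)
<- 1968-03-08
-> mathcell.show()
<- -79
-> mathcell.start(x=38)
<- 38
-> mathcell.oneover()
<- 1/38
-> mathcell.grow(x=5/11)
<- 201/418
-> mathcell.over(x=19/13)
<- 2613/7942
-> registry.lodge(k=puplu, v=~it)
<- nil
-> registry.lodge(k=plivak, v=tri_and)
<- nil
-> registry.recall(k=plivak)
<- tri_and
-> mathcell.start(x=85)
<- 85
-> registry.knows(k=rimo)
<- no
-> dial.yearhop(n=-6)
<- 1962-03-08
-> registry.tallyup()
<- 3
-> dial.markday(d=2038-01-30)
<- 2038-01-30
-> mathcell.scale(x=20/3)
<- 1700/3

Answer: {plivak=tri_and, puplu=2613/7942, trupenist=-157}


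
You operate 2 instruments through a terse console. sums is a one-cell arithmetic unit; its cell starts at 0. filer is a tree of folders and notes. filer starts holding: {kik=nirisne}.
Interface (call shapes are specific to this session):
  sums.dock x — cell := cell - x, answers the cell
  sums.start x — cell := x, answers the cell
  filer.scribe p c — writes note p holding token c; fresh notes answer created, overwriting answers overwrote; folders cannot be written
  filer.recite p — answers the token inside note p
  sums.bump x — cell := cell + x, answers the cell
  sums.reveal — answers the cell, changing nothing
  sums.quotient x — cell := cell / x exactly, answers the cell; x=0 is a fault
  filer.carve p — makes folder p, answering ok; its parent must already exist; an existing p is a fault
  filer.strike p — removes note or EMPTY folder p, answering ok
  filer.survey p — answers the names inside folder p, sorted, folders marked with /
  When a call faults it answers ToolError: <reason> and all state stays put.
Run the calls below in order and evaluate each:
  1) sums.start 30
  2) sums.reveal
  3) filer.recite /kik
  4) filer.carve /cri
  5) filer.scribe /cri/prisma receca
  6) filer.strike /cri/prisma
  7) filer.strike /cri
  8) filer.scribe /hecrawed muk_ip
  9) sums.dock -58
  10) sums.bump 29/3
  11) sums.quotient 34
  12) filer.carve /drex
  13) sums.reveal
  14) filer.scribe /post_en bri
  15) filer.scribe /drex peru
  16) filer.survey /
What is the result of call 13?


Answer: 293/102

Derivation:
I call sums.start with x='30', which returns 30.
Invoking sums.reveal(), — result: 30.
I try filer.recite with p='/kik', → nirisne.
Next I call filer.carve with p='/cri', and observe ok.
I call filer.scribe with p='/cri/prisma', c='receca', and get created.
Invoking filer.strike with p='/cri/prisma', yielding ok.
I try filer.strike with p='/cri', and observe ok.
I run filer.scribe with p='/hecrawed', c='muk_ip', → created.
I use sums.dock with x='-58', which returns 88.
Using sums.bump with x='29/3', and observe 293/3.
Calling sums.quotient with x='34': 293/102.
I invoke filer.carve with p='/drex', and get ok.
Next I call sums.reveal, → 293/102.
I try filer.scribe with p='/post_en', c='bri', and see created.
Invoking filer.scribe with p='/drex', c='peru', giving ToolError: is a directory.
Calling filer.survey with p='/', → [drex/, hecrawed, kik, post_en].


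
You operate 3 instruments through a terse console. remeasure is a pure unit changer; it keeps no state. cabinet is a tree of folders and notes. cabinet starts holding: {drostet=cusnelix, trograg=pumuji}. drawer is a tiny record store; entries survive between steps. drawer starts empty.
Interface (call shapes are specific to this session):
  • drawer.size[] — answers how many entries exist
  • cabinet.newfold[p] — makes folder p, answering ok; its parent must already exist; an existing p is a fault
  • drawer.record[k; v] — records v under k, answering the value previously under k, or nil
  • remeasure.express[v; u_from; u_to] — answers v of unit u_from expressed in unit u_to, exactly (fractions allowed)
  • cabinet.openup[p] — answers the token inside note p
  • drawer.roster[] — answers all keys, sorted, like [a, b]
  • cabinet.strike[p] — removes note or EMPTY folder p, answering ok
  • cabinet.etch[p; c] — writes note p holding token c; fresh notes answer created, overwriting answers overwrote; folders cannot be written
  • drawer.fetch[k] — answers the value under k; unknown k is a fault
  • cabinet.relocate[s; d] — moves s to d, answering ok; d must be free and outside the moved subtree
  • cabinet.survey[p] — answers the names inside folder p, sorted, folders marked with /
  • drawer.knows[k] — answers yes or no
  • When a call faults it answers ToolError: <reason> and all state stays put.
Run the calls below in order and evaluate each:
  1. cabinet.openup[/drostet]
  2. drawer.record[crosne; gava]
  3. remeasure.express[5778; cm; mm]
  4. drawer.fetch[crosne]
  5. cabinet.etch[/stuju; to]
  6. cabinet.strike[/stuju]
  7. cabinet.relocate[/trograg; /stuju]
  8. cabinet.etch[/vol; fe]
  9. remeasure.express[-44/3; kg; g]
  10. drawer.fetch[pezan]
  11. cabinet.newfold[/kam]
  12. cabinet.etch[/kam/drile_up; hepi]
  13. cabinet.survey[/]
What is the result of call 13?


Answer: [drostet, kam/, stuju, vol]

Derivation:
-- 1. cabinet.openup(p=/drostet) ~> cusnelix
-- 2. drawer.record(k=crosne, v=gava) ~> nil
-- 3. remeasure.express(v=5778, u_from=cm, u_to=mm) ~> 57780
-- 4. drawer.fetch(k=crosne) ~> gava
-- 5. cabinet.etch(p=/stuju, c=to) ~> created
-- 6. cabinet.strike(p=/stuju) ~> ok
-- 7. cabinet.relocate(s=/trograg, d=/stuju) ~> ok
-- 8. cabinet.etch(p=/vol, c=fe) ~> created
-- 9. remeasure.express(v=-44/3, u_from=kg, u_to=g) ~> -44000/3
-- 10. drawer.fetch(k=pezan) ~> ToolError: no such key pezan
-- 11. cabinet.newfold(p=/kam) ~> ok
-- 12. cabinet.etch(p=/kam/drile_up, c=hepi) ~> created
-- 13. cabinet.survey(p=/) ~> [drostet, kam/, stuju, vol]


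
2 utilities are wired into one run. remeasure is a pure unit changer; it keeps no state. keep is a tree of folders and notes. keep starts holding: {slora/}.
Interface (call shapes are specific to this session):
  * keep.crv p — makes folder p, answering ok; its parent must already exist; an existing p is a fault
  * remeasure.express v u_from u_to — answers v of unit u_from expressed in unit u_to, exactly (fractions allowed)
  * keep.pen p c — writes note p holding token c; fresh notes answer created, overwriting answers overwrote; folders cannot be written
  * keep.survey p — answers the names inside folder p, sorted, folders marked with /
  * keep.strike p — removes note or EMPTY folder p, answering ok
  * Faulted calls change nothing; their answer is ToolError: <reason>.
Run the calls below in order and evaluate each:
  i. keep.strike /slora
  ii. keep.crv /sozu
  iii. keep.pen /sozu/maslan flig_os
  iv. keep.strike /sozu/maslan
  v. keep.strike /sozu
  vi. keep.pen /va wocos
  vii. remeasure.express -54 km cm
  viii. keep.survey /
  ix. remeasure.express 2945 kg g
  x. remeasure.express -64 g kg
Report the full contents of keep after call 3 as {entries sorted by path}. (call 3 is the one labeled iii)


Answer: {sozu/, sozu/maslan=flig_os}

Derivation:
! strike(p=/slora) => ok
! crv(p=/sozu) => ok
! pen(p=/sozu/maslan, c=flig_os) => created
! strike(p=/sozu/maslan) => ok
! strike(p=/sozu) => ok
! pen(p=/va, c=wocos) => created
! express(v=-54, u_from=km, u_to=cm) => -5400000
! survey(p=/) => [va]
! express(v=2945, u_from=kg, u_to=g) => 2945000
! express(v=-64, u_from=g, u_to=kg) => -8/125


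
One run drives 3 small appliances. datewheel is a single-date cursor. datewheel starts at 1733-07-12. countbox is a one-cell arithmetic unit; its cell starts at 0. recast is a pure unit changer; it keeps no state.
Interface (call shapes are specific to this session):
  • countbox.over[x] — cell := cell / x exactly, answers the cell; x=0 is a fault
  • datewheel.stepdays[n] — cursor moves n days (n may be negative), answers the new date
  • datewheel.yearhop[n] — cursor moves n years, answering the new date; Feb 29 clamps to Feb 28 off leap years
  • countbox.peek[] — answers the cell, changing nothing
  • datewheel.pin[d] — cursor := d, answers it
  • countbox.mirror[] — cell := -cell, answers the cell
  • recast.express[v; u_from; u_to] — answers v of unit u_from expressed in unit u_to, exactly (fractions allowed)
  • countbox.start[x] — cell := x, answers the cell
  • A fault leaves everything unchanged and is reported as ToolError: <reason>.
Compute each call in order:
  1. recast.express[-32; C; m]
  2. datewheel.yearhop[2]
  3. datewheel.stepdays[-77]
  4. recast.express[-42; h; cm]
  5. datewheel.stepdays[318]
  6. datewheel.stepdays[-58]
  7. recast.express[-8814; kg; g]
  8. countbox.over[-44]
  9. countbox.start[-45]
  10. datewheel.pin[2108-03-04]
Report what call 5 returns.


// recast.express(v='-32', u_from='C', u_to='m') ~> ToolError: incompatible units
// datewheel.yearhop(n='2') ~> 1735-07-12
// datewheel.stepdays(n='-77') ~> 1735-04-26
// recast.express(v='-42', u_from='h', u_to='cm') ~> ToolError: incompatible units
// datewheel.stepdays(n='318') ~> 1736-03-09
// datewheel.stepdays(n='-58') ~> 1736-01-11
// recast.express(v='-8814', u_from='kg', u_to='g') ~> -8814000
// countbox.over(x='-44') ~> 0
// countbox.start(x='-45') ~> -45
// datewheel.pin(d='2108-03-04') ~> 2108-03-04

Answer: 1736-03-09
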